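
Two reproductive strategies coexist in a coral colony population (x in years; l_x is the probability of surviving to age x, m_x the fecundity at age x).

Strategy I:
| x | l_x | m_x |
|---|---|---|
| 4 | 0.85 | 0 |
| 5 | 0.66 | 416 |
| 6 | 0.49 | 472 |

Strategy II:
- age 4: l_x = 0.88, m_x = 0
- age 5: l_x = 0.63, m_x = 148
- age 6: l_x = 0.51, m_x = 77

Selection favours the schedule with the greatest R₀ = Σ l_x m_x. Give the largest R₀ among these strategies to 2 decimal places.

505.84

Strategy I: R₀ = 0.85×0 + 0.66×416 + 0.49×472 = 505.8400
Strategy II: R₀ = 0.88×0 + 0.63×148 + 0.51×77 = 132.5100
Highest R₀: strategy I with 505.8400.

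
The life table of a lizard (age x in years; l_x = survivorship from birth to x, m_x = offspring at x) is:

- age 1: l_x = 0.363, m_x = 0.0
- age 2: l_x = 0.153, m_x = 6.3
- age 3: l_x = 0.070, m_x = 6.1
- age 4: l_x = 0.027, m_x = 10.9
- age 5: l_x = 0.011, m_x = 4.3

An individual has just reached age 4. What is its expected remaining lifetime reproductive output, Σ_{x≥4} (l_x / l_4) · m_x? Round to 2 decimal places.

12.65

l_4 = 0.027. Conditional survival from age 4 to x is l_x / l_4.
  x=4: (0.027/0.027) × 10.9 = 10.9000
  x=5: (0.011/0.027) × 4.3 = 1.7519
Sum = 10.9000 + 1.7519 = 12.6519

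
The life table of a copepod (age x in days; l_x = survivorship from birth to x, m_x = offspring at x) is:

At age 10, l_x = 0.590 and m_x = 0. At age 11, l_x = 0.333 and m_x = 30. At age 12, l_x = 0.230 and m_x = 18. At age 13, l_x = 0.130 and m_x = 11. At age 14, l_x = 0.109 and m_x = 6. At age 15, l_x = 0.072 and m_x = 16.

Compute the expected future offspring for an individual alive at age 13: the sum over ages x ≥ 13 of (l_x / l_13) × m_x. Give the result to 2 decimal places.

l_13 = 0.130. Conditional survival from age 13 to x is l_x / l_13.
  x=13: (0.130/0.130) × 11 = 11.0000
  x=14: (0.109/0.130) × 6 = 5.0308
  x=15: (0.072/0.130) × 16 = 8.8615
Sum = 11.0000 + 5.0308 + 8.8615 = 24.8923

24.89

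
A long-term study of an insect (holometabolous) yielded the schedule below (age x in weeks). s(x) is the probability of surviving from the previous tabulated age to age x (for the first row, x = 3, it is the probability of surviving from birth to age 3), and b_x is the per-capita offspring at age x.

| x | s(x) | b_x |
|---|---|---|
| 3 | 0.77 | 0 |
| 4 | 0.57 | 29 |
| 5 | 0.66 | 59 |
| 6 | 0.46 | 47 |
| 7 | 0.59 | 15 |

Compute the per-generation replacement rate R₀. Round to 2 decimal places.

37.26

Survivorship from birth: l_x = s_3·s_4·…·s_x.
  l_3 = 0.77000
  l_4 = 0.43890
  l_5 = 0.28967
  l_6 = 0.13325
  l_7 = 0.07862
R₀ = Σ l_x b_x:
  age 3: 0.77000 × 0 = 0.0000
  age 4: 0.43890 × 29 = 12.7281
  age 5: 0.28967 × 59 = 17.0905
  age 6: 0.13325 × 47 = 6.2628
  age 7: 0.07862 × 15 = 1.1793
R₀ = 0.0000 + 12.7281 + 17.0905 + 6.2628 + 1.1793 = 37.2607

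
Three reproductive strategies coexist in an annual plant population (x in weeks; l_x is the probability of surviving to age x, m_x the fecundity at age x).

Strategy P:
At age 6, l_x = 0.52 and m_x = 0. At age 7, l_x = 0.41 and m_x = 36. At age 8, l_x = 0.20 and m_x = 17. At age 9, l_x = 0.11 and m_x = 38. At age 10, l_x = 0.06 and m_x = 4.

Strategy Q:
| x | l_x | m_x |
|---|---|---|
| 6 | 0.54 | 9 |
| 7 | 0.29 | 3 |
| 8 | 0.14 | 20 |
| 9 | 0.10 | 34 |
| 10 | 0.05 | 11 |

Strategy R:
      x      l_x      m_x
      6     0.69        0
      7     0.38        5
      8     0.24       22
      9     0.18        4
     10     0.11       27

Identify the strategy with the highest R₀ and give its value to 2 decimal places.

22.58

Strategy P: R₀ = 0.52×0 + 0.41×36 + 0.20×17 + 0.11×38 + 0.06×4 = 22.5800
Strategy Q: R₀ = 0.54×9 + 0.29×3 + 0.14×20 + 0.10×34 + 0.05×11 = 12.4800
Strategy R: R₀ = 0.69×0 + 0.38×5 + 0.24×22 + 0.18×4 + 0.11×27 = 10.8700
Highest R₀: strategy P with 22.5800.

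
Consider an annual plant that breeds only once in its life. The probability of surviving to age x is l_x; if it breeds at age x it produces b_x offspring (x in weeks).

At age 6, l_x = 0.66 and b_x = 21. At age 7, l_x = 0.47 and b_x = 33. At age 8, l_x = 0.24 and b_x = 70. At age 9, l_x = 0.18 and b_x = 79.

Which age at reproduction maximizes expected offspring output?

Expected offspring if breeding at age x = l_x × b_x:
  age 6: 0.66 × 21 = 13.860
  age 7: 0.47 × 33 = 15.510
  age 8: 0.24 × 70 = 16.800
  age 9: 0.18 × 79 = 14.220
Maximum at age 8 (16.800).

8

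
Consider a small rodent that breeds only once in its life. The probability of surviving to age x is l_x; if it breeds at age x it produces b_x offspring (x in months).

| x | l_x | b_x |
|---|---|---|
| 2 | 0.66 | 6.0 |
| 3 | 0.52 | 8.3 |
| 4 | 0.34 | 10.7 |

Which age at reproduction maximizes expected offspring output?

3

Expected offspring if breeding at age x = l_x × b_x:
  age 2: 0.66 × 6.0 = 3.960
  age 3: 0.52 × 8.3 = 4.316
  age 4: 0.34 × 10.7 = 3.638
Maximum at age 3 (4.316).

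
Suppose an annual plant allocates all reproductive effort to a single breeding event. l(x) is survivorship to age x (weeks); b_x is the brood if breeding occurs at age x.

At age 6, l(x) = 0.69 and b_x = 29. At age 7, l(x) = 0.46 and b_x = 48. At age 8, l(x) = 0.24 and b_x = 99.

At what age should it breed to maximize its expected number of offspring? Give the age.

Expected offspring if breeding at age x = l(x) × b_x:
  age 6: 0.69 × 29 = 20.010
  age 7: 0.46 × 48 = 22.080
  age 8: 0.24 × 99 = 23.760
Maximum at age 8 (23.760).

8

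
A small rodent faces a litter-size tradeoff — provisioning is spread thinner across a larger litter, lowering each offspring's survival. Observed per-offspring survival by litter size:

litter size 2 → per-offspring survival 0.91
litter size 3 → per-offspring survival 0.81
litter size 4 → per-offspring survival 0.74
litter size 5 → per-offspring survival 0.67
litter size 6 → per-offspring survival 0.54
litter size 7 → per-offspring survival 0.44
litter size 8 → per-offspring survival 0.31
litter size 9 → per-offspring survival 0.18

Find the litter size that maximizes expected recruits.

Expected recruits = c × s(c):
  c=2: 2 × 0.91 = 1.820
  c=3: 3 × 0.81 = 2.430
  c=4: 4 × 0.74 = 2.960
  c=5: 5 × 0.67 = 3.350
  c=6: 6 × 0.54 = 3.240
  c=7: 7 × 0.44 = 3.080
  c=8: 8 × 0.31 = 2.480
  c=9: 9 × 0.18 = 1.620
Maximum at c = 5 (3.350 recruits).

5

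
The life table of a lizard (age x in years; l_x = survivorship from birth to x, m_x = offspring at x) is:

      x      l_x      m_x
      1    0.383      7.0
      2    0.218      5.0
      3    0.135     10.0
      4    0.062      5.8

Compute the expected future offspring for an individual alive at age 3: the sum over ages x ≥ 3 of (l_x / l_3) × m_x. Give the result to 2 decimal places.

l_3 = 0.135. Conditional survival from age 3 to x is l_x / l_3.
  x=3: (0.135/0.135) × 10.0 = 10.0000
  x=4: (0.062/0.135) × 5.8 = 2.6637
Sum = 10.0000 + 2.6637 = 12.6637

12.66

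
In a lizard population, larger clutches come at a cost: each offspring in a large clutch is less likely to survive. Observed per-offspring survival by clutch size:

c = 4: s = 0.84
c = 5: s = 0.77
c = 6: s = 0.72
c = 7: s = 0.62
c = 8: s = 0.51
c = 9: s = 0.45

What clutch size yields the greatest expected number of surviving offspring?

7

Expected surviving offspring = c × s(c):
  c=4: 4 × 0.84 = 3.360
  c=5: 5 × 0.77 = 3.850
  c=6: 6 × 0.72 = 4.320
  c=7: 7 × 0.62 = 4.340
  c=8: 8 × 0.51 = 4.080
  c=9: 9 × 0.45 = 4.050
Maximum at c = 7 (4.340 surviving offspring).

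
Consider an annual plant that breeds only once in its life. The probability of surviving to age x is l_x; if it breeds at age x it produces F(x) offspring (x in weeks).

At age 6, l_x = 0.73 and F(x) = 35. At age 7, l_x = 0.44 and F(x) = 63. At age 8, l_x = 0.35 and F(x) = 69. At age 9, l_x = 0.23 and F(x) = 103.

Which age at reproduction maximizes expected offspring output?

Expected offspring if breeding at age x = l_x × F(x):
  age 6: 0.73 × 35 = 25.550
  age 7: 0.44 × 63 = 27.720
  age 8: 0.35 × 69 = 24.150
  age 9: 0.23 × 103 = 23.690
Maximum at age 7 (27.720).

7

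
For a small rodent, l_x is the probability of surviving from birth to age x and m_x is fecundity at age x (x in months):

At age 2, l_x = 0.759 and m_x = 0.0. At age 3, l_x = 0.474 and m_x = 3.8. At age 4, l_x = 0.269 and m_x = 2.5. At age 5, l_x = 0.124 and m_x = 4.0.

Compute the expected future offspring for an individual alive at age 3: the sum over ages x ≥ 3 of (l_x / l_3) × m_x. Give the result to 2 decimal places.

l_3 = 0.474. Conditional survival from age 3 to x is l_x / l_3.
  x=3: (0.474/0.474) × 3.8 = 3.8000
  x=4: (0.269/0.474) × 2.5 = 1.4188
  x=5: (0.124/0.474) × 4.0 = 1.0464
Sum = 3.8000 + 1.4188 + 1.0464 = 6.2652

6.27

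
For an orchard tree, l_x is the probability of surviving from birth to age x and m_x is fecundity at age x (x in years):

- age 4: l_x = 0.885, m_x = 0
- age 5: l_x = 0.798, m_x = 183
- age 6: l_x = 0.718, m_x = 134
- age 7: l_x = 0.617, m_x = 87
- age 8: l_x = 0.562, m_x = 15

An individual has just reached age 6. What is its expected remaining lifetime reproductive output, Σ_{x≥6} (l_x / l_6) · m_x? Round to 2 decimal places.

220.50

l_6 = 0.718. Conditional survival from age 6 to x is l_x / l_6.
  x=6: (0.718/0.718) × 134 = 134.0000
  x=7: (0.617/0.718) × 87 = 74.7618
  x=8: (0.562/0.718) × 15 = 11.7409
Sum = 134.0000 + 74.7618 + 11.7409 = 220.5028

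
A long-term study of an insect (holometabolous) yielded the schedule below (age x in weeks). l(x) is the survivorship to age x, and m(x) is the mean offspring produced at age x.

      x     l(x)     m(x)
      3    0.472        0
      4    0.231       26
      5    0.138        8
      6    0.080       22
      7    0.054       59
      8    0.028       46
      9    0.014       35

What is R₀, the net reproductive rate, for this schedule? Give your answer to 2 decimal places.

13.83

R₀ = Σ l(x) m(x):
  age 3: 0.472 × 0 = 0.0000
  age 4: 0.231 × 26 = 6.0060
  age 5: 0.138 × 8 = 1.1040
  age 6: 0.080 × 22 = 1.7600
  age 7: 0.054 × 59 = 3.1860
  age 8: 0.028 × 46 = 1.2880
  age 9: 0.014 × 35 = 0.4900
R₀ = 0.0000 + 6.0060 + 1.1040 + 1.7600 + 3.1860 + 1.2880 + 0.4900 = 13.8340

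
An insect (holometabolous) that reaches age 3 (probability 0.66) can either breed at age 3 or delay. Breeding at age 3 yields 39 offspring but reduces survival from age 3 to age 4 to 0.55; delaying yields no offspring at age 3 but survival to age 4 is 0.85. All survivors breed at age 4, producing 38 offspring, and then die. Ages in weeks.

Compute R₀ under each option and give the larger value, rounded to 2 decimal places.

39.53

breed at age 3: R₀ = 0.66 × (39 + 0.55 × 38) = 0.66 × 59.9000 = 39.5340
delay to age 4: R₀ = 0.66 × (0.85 × 38) = 0.66 × 32.3000 = 21.3180
Higher: breed at age 3 (39.5340).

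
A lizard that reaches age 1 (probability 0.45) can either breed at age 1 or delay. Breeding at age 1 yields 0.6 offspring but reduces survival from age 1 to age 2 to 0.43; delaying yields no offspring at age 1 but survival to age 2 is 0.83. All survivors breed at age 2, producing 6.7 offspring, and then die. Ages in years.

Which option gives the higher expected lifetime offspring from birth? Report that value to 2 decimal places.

2.50

breed at age 1: R₀ = 0.45 × (0.6 + 0.43 × 6.7) = 0.45 × 3.4810 = 1.5665
delay to age 2: R₀ = 0.45 × (0.83 × 6.7) = 0.45 × 5.5610 = 2.5025
Higher: delay to age 2 (2.5025).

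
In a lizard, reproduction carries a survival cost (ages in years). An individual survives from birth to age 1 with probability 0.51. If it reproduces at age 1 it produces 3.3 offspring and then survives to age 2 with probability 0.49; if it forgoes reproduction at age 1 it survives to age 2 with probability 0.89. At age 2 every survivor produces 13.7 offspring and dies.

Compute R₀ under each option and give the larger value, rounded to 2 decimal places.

6.22

breed at age 1: R₀ = 0.51 × (3.3 + 0.49 × 13.7) = 0.51 × 10.0130 = 5.1066
delay to age 2: R₀ = 0.51 × (0.89 × 13.7) = 0.51 × 12.1930 = 6.2184
Higher: delay to age 2 (6.2184).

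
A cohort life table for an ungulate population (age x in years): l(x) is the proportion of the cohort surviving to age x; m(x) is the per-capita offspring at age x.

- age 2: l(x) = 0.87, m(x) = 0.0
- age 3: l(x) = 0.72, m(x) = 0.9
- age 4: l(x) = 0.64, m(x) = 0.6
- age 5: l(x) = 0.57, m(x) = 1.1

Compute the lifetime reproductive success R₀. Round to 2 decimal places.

1.66

R₀ = Σ l(x) m(x):
  age 2: 0.87 × 0.0 = 0.0000
  age 3: 0.72 × 0.9 = 0.6480
  age 4: 0.64 × 0.6 = 0.3840
  age 5: 0.57 × 1.1 = 0.6270
R₀ = 0.0000 + 0.6480 + 0.3840 + 0.6270 = 1.6590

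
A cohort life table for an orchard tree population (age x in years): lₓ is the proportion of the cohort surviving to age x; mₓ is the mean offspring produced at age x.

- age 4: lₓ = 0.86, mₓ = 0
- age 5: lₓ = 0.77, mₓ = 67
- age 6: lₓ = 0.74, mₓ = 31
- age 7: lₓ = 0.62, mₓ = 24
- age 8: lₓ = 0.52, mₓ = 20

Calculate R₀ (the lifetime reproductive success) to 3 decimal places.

99.810

R₀ = Σ lₓ mₓ:
  age 4: 0.86 × 0 = 0.0000
  age 5: 0.77 × 67 = 51.5900
  age 6: 0.74 × 31 = 22.9400
  age 7: 0.62 × 24 = 14.8800
  age 8: 0.52 × 20 = 10.4000
R₀ = 0.0000 + 51.5900 + 22.9400 + 14.8800 + 10.4000 = 99.8100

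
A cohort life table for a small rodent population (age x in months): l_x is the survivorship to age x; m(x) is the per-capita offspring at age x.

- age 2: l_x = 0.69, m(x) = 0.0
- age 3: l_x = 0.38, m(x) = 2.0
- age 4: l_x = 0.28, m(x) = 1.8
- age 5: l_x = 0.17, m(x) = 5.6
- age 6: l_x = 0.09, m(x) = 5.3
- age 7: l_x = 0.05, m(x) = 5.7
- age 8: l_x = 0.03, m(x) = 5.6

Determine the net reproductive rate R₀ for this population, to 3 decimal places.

3.146

R₀ = Σ l_x m(x):
  age 2: 0.69 × 0.0 = 0.0000
  age 3: 0.38 × 2.0 = 0.7600
  age 4: 0.28 × 1.8 = 0.5040
  age 5: 0.17 × 5.6 = 0.9520
  age 6: 0.09 × 5.3 = 0.4770
  age 7: 0.05 × 5.7 = 0.2850
  age 8: 0.03 × 5.6 = 0.1680
R₀ = 0.0000 + 0.7600 + 0.5040 + 0.9520 + 0.4770 + 0.2850 + 0.1680 = 3.1460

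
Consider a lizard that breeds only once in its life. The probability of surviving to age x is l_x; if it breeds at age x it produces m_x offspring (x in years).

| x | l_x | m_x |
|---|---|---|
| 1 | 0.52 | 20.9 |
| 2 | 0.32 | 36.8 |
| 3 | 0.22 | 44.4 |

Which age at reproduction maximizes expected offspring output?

Expected offspring if breeding at age x = l_x × m_x:
  age 1: 0.52 × 20.9 = 10.868
  age 2: 0.32 × 36.8 = 11.776
  age 3: 0.22 × 44.4 = 9.768
Maximum at age 2 (11.776).

2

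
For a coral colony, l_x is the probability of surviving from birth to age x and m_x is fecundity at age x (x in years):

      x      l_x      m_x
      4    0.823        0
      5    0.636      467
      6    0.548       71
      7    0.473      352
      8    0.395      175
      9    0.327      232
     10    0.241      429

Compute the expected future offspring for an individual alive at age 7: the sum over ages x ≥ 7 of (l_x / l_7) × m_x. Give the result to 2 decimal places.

877.11

l_7 = 0.473. Conditional survival from age 7 to x is l_x / l_7.
  x=7: (0.473/0.473) × 352 = 352.0000
  x=8: (0.395/0.473) × 175 = 146.1416
  x=9: (0.327/0.473) × 232 = 160.3890
  x=10: (0.241/0.473) × 429 = 218.5814
Sum = 352.0000 + 146.1416 + 160.3890 + 218.5814 = 877.1121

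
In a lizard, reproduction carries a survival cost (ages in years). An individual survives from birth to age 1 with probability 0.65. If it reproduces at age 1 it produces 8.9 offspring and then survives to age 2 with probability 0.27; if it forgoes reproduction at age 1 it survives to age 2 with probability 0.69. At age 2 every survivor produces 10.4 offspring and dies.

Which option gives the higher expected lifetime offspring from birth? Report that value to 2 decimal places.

7.61

breed at age 1: R₀ = 0.65 × (8.9 + 0.27 × 10.4) = 0.65 × 11.7080 = 7.6102
delay to age 2: R₀ = 0.65 × (0.69 × 10.4) = 0.65 × 7.1760 = 4.6644
Higher: breed at age 1 (7.6102).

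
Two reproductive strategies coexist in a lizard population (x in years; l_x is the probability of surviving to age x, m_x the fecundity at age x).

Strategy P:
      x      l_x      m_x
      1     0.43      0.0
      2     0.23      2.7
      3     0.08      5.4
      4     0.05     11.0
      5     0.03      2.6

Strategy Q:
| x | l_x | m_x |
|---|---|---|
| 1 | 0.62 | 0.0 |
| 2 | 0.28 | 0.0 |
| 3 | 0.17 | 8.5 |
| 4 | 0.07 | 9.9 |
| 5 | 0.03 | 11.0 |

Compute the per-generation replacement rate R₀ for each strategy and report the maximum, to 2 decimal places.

Strategy P: R₀ = 0.43×0.0 + 0.23×2.7 + 0.08×5.4 + 0.05×11.0 + 0.03×2.6 = 1.6810
Strategy Q: R₀ = 0.62×0.0 + 0.28×0.0 + 0.17×8.5 + 0.07×9.9 + 0.03×11.0 = 2.4680
Highest R₀: strategy Q with 2.4680.

2.47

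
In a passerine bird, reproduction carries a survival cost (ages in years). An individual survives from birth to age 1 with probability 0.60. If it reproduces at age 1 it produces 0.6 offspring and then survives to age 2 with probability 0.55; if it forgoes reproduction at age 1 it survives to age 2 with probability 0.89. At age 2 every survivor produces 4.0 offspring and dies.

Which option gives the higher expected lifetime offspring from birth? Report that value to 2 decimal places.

breed at age 1: R₀ = 0.60 × (0.6 + 0.55 × 4.0) = 0.60 × 2.8000 = 1.6800
delay to age 2: R₀ = 0.60 × (0.89 × 4.0) = 0.60 × 3.5600 = 2.1360
Higher: delay to age 2 (2.1360).

2.14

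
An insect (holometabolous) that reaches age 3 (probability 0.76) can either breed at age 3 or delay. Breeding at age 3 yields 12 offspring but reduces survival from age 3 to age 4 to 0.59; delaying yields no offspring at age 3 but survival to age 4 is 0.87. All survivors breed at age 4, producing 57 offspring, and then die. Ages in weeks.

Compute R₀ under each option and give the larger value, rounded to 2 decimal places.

37.69

breed at age 3: R₀ = 0.76 × (12 + 0.59 × 57) = 0.76 × 45.6300 = 34.6788
delay to age 4: R₀ = 0.76 × (0.87 × 57) = 0.76 × 49.5900 = 37.6884
Higher: delay to age 4 (37.6884).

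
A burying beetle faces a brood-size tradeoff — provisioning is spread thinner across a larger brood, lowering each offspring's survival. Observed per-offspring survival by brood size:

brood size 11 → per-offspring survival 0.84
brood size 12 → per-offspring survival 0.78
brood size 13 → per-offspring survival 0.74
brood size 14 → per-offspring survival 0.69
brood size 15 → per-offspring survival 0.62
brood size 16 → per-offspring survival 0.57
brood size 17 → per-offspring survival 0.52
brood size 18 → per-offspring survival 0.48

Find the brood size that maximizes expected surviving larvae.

Expected surviving larvae = c × s(c):
  c=11: 11 × 0.84 = 9.240
  c=12: 12 × 0.78 = 9.360
  c=13: 13 × 0.74 = 9.620
  c=14: 14 × 0.69 = 9.660
  c=15: 15 × 0.62 = 9.300
  c=16: 16 × 0.57 = 9.120
  c=17: 17 × 0.52 = 8.840
  c=18: 18 × 0.48 = 8.640
Maximum at c = 14 (9.660 surviving larvae).

14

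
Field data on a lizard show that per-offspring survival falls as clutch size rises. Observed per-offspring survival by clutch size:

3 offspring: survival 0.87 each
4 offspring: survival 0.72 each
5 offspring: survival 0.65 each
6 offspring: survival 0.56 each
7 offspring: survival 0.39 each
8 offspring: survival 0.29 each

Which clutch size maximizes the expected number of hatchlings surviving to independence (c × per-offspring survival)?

Expected hatchlings surviving to independence = c × s(c):
  c=3: 3 × 0.87 = 2.610
  c=4: 4 × 0.72 = 2.880
  c=5: 5 × 0.65 = 3.250
  c=6: 6 × 0.56 = 3.360
  c=7: 7 × 0.39 = 2.730
  c=8: 8 × 0.29 = 2.320
Maximum at c = 6 (3.360 hatchlings surviving to independence).

6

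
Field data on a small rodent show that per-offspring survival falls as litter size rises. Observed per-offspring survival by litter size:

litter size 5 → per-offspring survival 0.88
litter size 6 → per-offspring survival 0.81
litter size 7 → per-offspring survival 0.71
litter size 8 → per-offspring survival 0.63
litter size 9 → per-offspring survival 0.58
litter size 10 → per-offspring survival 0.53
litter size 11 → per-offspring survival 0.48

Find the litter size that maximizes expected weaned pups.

Expected weaned pups = c × s(c):
  c=5: 5 × 0.88 = 4.400
  c=6: 6 × 0.81 = 4.860
  c=7: 7 × 0.71 = 4.970
  c=8: 8 × 0.63 = 5.040
  c=9: 9 × 0.58 = 5.220
  c=10: 10 × 0.53 = 5.300
  c=11: 11 × 0.48 = 5.280
Maximum at c = 10 (5.300 weaned pups).

10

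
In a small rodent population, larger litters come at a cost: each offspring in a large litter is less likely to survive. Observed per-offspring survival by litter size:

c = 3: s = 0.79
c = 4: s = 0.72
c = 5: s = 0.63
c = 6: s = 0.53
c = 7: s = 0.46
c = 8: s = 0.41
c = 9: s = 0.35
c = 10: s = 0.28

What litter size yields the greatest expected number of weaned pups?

8

Expected weaned pups = c × s(c):
  c=3: 3 × 0.79 = 2.370
  c=4: 4 × 0.72 = 2.880
  c=5: 5 × 0.63 = 3.150
  c=6: 6 × 0.53 = 3.180
  c=7: 7 × 0.46 = 3.220
  c=8: 8 × 0.41 = 3.280
  c=9: 9 × 0.35 = 3.150
  c=10: 10 × 0.28 = 2.800
Maximum at c = 8 (3.280 weaned pups).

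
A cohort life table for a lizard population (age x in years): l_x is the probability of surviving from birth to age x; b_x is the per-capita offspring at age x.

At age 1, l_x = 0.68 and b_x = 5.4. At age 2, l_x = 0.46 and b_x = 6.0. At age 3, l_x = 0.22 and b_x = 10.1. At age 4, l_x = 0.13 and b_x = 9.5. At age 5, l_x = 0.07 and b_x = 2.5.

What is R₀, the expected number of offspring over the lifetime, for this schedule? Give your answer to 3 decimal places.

10.064

R₀ = Σ l_x b_x:
  age 1: 0.68 × 5.4 = 3.6720
  age 2: 0.46 × 6.0 = 2.7600
  age 3: 0.22 × 10.1 = 2.2220
  age 4: 0.13 × 9.5 = 1.2350
  age 5: 0.07 × 2.5 = 0.1750
R₀ = 3.6720 + 2.7600 + 2.2220 + 1.2350 + 0.1750 = 10.0640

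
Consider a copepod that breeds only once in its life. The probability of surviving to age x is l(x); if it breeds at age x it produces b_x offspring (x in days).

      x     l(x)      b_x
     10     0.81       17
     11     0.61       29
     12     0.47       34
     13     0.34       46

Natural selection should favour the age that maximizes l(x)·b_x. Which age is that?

11

Expected offspring if breeding at age x = l(x) × b_x:
  age 10: 0.81 × 17 = 13.770
  age 11: 0.61 × 29 = 17.690
  age 12: 0.47 × 34 = 15.980
  age 13: 0.34 × 46 = 15.640
Maximum at age 11 (17.690).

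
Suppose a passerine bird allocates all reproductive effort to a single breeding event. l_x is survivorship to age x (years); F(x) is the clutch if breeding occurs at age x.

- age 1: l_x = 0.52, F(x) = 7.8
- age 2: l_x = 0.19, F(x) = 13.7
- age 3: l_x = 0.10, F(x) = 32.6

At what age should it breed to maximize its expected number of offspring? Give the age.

Expected offspring if breeding at age x = l_x × F(x):
  age 1: 0.52 × 7.8 = 4.056
  age 2: 0.19 × 13.7 = 2.603
  age 3: 0.10 × 32.6 = 3.260
Maximum at age 1 (4.056).

1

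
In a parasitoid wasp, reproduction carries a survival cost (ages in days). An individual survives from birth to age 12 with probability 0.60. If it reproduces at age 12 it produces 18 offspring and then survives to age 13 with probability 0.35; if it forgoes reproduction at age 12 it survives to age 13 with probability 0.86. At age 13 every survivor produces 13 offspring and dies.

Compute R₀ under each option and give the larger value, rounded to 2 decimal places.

breed at age 12: R₀ = 0.60 × (18 + 0.35 × 13) = 0.60 × 22.5500 = 13.5300
delay to age 13: R₀ = 0.60 × (0.86 × 13) = 0.60 × 11.1800 = 6.7080
Higher: breed at age 12 (13.5300).

13.53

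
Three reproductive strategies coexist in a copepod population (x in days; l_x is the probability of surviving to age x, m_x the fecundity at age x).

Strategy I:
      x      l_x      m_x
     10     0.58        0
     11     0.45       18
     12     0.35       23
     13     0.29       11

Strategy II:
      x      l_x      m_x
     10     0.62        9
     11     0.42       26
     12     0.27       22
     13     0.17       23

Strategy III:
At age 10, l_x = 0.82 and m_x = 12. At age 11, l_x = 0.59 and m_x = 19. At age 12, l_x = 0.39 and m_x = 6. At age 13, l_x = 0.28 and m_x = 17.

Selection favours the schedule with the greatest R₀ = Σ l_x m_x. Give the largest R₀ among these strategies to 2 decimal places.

Strategy I: R₀ = 0.58×0 + 0.45×18 + 0.35×23 + 0.29×11 = 19.3400
Strategy II: R₀ = 0.62×9 + 0.42×26 + 0.27×22 + 0.17×23 = 26.3500
Strategy III: R₀ = 0.82×12 + 0.59×19 + 0.39×6 + 0.28×17 = 28.1500
Highest R₀: strategy III with 28.1500.

28.15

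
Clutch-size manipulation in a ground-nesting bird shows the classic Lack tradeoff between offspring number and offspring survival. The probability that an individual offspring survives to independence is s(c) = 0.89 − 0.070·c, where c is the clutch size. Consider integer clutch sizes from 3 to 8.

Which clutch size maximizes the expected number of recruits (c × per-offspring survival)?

Expected recruits = c × s(c):
  c=3: 3 × 0.680 = 2.040
  c=4: 4 × 0.610 = 2.440
  c=5: 5 × 0.540 = 2.700
  c=6: 6 × 0.470 = 2.820
  c=7: 7 × 0.400 = 2.800
  c=8: 8 × 0.330 = 2.640
Maximum at c = 6 (2.820 recruits).

6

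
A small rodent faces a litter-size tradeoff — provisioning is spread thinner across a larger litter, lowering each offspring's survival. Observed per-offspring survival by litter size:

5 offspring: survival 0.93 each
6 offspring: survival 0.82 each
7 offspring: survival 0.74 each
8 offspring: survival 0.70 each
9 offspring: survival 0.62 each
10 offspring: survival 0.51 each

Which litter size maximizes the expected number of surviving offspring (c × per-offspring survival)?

Expected surviving offspring = c × s(c):
  c=5: 5 × 0.93 = 4.650
  c=6: 6 × 0.82 = 4.920
  c=7: 7 × 0.74 = 5.180
  c=8: 8 × 0.70 = 5.600
  c=9: 9 × 0.62 = 5.580
  c=10: 10 × 0.51 = 5.100
Maximum at c = 8 (5.600 surviving offspring).

8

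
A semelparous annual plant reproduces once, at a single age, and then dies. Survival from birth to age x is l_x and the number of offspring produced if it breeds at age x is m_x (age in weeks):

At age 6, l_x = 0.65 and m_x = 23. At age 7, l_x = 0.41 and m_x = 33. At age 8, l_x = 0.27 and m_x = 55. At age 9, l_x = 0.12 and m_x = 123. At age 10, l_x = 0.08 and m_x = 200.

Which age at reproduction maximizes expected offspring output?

Expected offspring if breeding at age x = l_x × m_x:
  age 6: 0.65 × 23 = 14.950
  age 7: 0.41 × 33 = 13.530
  age 8: 0.27 × 55 = 14.850
  age 9: 0.12 × 123 = 14.760
  age 10: 0.08 × 200 = 16.000
Maximum at age 10 (16.000).

10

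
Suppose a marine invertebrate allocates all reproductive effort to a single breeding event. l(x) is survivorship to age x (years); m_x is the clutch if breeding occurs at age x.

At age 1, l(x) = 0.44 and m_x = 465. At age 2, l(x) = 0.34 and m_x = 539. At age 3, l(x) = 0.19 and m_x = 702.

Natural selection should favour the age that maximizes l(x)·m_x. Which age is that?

1

Expected offspring if breeding at age x = l(x) × m_x:
  age 1: 0.44 × 465 = 204.600
  age 2: 0.34 × 539 = 183.260
  age 3: 0.19 × 702 = 133.380
Maximum at age 1 (204.600).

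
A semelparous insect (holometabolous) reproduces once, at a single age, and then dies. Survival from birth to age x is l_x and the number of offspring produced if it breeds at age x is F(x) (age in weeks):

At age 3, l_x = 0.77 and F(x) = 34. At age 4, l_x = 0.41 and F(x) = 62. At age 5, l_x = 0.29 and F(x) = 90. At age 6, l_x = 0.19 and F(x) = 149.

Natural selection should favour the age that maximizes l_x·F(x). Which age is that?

Expected offspring if breeding at age x = l_x × F(x):
  age 3: 0.77 × 34 = 26.180
  age 4: 0.41 × 62 = 25.420
  age 5: 0.29 × 90 = 26.100
  age 6: 0.19 × 149 = 28.310
Maximum at age 6 (28.310).

6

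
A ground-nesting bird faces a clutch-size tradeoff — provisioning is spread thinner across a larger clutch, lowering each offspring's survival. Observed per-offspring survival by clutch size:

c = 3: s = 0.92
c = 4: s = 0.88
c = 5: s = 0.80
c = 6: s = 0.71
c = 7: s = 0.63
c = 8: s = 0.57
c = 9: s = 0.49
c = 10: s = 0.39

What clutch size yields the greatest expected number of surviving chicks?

Expected surviving chicks = c × s(c):
  c=3: 3 × 0.92 = 2.760
  c=4: 4 × 0.88 = 3.520
  c=5: 5 × 0.80 = 4.000
  c=6: 6 × 0.71 = 4.260
  c=7: 7 × 0.63 = 4.410
  c=8: 8 × 0.57 = 4.560
  c=9: 9 × 0.49 = 4.410
  c=10: 10 × 0.39 = 3.900
Maximum at c = 8 (4.560 surviving chicks).

8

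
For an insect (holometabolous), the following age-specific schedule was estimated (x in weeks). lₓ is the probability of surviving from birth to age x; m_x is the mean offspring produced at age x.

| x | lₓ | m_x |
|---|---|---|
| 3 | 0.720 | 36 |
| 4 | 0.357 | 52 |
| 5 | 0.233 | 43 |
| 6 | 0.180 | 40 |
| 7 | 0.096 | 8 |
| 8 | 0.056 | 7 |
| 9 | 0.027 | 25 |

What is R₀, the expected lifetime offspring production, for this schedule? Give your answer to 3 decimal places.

R₀ = Σ lₓ m_x:
  age 3: 0.720 × 36 = 25.9200
  age 4: 0.357 × 52 = 18.5640
  age 5: 0.233 × 43 = 10.0190
  age 6: 0.180 × 40 = 7.2000
  age 7: 0.096 × 8 = 0.7680
  age 8: 0.056 × 7 = 0.3920
  age 9: 0.027 × 25 = 0.6750
R₀ = 25.9200 + 18.5640 + 10.0190 + 7.2000 + 0.7680 + 0.3920 + 0.6750 = 63.5380

63.538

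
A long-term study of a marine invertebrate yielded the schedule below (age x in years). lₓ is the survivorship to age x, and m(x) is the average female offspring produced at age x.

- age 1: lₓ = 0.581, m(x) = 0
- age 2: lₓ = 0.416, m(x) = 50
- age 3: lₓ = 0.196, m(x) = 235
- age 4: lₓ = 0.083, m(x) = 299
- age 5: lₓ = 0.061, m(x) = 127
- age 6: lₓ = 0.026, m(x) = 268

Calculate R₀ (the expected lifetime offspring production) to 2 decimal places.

106.39

R₀ = Σ lₓ m(x):
  age 1: 0.581 × 0 = 0.0000
  age 2: 0.416 × 50 = 20.8000
  age 3: 0.196 × 235 = 46.0600
  age 4: 0.083 × 299 = 24.8170
  age 5: 0.061 × 127 = 7.7470
  age 6: 0.026 × 268 = 6.9680
R₀ = 0.0000 + 20.8000 + 46.0600 + 24.8170 + 7.7470 + 6.9680 = 106.3920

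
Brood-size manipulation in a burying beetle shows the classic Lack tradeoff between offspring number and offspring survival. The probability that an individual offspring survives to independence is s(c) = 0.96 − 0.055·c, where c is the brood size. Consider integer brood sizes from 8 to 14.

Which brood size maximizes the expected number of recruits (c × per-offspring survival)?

Expected recruits = c × s(c):
  c=8: 8 × 0.520 = 4.160
  c=9: 9 × 0.465 = 4.185
  c=10: 10 × 0.410 = 4.100
  c=11: 11 × 0.355 = 3.905
  c=12: 12 × 0.300 = 3.600
  c=13: 13 × 0.245 = 3.185
  c=14: 14 × 0.190 = 2.660
Maximum at c = 9 (4.185 recruits).

9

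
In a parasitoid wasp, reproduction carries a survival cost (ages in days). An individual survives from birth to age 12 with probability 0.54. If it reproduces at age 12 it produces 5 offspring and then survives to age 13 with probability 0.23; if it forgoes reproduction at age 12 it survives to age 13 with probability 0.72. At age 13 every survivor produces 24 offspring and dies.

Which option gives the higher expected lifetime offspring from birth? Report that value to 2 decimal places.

9.33

breed at age 12: R₀ = 0.54 × (5 + 0.23 × 24) = 0.54 × 10.5200 = 5.6808
delay to age 13: R₀ = 0.54 × (0.72 × 24) = 0.54 × 17.2800 = 9.3312
Higher: delay to age 13 (9.3312).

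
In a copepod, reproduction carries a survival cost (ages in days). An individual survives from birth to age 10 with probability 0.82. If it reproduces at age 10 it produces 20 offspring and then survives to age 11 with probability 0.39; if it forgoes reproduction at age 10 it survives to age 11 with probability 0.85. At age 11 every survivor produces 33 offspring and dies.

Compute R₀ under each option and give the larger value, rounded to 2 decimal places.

26.95

breed at age 10: R₀ = 0.82 × (20 + 0.39 × 33) = 0.82 × 32.8700 = 26.9534
delay to age 11: R₀ = 0.82 × (0.85 × 33) = 0.82 × 28.0500 = 23.0010
Higher: breed at age 10 (26.9534).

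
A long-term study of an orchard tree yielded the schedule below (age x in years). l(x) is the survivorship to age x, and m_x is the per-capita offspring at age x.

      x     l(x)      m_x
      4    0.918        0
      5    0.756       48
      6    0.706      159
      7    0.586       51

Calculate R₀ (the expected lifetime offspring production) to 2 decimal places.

178.43

R₀ = Σ l(x) m_x:
  age 4: 0.918 × 0 = 0.0000
  age 5: 0.756 × 48 = 36.2880
  age 6: 0.706 × 159 = 112.2540
  age 7: 0.586 × 51 = 29.8860
R₀ = 0.0000 + 36.2880 + 112.2540 + 29.8860 = 178.4280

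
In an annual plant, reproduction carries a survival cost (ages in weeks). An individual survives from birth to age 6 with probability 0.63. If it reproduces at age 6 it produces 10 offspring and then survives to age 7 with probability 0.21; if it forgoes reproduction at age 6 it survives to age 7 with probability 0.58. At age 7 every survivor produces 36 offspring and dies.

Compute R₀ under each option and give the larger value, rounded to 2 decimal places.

13.15

breed at age 6: R₀ = 0.63 × (10 + 0.21 × 36) = 0.63 × 17.5600 = 11.0628
delay to age 7: R₀ = 0.63 × (0.58 × 36) = 0.63 × 20.8800 = 13.1544
Higher: delay to age 7 (13.1544).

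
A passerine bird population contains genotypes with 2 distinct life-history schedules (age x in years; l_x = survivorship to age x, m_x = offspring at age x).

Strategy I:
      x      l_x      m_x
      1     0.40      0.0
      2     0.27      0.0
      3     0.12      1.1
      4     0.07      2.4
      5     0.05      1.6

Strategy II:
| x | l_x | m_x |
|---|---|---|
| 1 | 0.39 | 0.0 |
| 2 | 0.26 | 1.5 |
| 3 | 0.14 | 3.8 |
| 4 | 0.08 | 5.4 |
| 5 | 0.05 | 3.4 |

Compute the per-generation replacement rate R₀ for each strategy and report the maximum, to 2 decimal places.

1.52

Strategy I: R₀ = 0.40×0.0 + 0.27×0.0 + 0.12×1.1 + 0.07×2.4 + 0.05×1.6 = 0.3800
Strategy II: R₀ = 0.39×0.0 + 0.26×1.5 + 0.14×3.8 + 0.08×5.4 + 0.05×3.4 = 1.5240
Highest R₀: strategy II with 1.5240.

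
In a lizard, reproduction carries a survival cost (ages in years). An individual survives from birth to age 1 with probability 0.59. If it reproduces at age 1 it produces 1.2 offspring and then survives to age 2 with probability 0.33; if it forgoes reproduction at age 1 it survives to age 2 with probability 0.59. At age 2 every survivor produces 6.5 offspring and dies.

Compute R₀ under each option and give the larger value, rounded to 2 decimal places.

breed at age 1: R₀ = 0.59 × (1.2 + 0.33 × 6.5) = 0.59 × 3.3450 = 1.9735
delay to age 2: R₀ = 0.59 × (0.59 × 6.5) = 0.59 × 3.8350 = 2.2626
Higher: delay to age 2 (2.2626).

2.26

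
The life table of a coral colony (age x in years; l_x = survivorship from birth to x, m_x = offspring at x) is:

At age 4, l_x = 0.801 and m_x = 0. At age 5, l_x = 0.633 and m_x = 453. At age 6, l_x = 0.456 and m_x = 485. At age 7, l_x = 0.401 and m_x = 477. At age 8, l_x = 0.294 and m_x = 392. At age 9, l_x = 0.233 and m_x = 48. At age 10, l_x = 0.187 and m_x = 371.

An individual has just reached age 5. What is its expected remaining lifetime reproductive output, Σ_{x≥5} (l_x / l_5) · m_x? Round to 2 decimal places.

l_5 = 0.633. Conditional survival from age 5 to x is l_x / l_5.
  x=5: (0.633/0.633) × 453 = 453.0000
  x=6: (0.456/0.633) × 485 = 349.3839
  x=7: (0.401/0.633) × 477 = 302.1754
  x=8: (0.294/0.633) × 392 = 182.0664
  x=9: (0.233/0.633) × 48 = 17.6682
  x=10: (0.187/0.633) × 371 = 109.6003
Sum = 453.0000 + 349.3839 + 302.1754 + 182.0664 + 17.6682 + 109.6003 = 1413.8942

1413.89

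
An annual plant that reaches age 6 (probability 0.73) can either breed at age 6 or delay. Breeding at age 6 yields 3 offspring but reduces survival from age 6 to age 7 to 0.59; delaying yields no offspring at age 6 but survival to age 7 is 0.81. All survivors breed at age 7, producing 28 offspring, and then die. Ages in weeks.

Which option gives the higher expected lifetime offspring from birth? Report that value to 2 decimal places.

breed at age 6: R₀ = 0.73 × (3 + 0.59 × 28) = 0.73 × 19.5200 = 14.2496
delay to age 7: R₀ = 0.73 × (0.81 × 28) = 0.73 × 22.6800 = 16.5564
Higher: delay to age 7 (16.5564).

16.56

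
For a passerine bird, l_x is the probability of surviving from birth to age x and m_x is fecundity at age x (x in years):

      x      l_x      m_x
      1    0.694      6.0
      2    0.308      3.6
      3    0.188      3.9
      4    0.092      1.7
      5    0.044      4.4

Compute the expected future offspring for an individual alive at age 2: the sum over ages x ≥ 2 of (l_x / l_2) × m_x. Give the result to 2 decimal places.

7.12

l_2 = 0.308. Conditional survival from age 2 to x is l_x / l_2.
  x=2: (0.308/0.308) × 3.6 = 3.6000
  x=3: (0.188/0.308) × 3.9 = 2.3805
  x=4: (0.092/0.308) × 1.7 = 0.5078
  x=5: (0.044/0.308) × 4.4 = 0.6286
Sum = 3.6000 + 2.3805 + 0.5078 + 0.6286 = 7.1169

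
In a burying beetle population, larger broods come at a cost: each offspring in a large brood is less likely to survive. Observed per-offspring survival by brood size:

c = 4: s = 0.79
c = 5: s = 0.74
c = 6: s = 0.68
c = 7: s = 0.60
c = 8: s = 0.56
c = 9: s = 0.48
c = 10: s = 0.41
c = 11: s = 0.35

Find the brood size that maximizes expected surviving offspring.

Expected surviving offspring = c × s(c):
  c=4: 4 × 0.79 = 3.160
  c=5: 5 × 0.74 = 3.700
  c=6: 6 × 0.68 = 4.080
  c=7: 7 × 0.60 = 4.200
  c=8: 8 × 0.56 = 4.480
  c=9: 9 × 0.48 = 4.320
  c=10: 10 × 0.41 = 4.100
  c=11: 11 × 0.35 = 3.850
Maximum at c = 8 (4.480 surviving offspring).

8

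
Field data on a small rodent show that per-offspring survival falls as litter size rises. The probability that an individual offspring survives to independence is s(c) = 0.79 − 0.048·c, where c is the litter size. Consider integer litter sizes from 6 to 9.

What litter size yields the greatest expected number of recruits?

8

Expected recruits = c × s(c):
  c=6: 6 × 0.502 = 3.012
  c=7: 7 × 0.454 = 3.178
  c=8: 8 × 0.406 = 3.248
  c=9: 9 × 0.358 = 3.222
Maximum at c = 8 (3.248 recruits).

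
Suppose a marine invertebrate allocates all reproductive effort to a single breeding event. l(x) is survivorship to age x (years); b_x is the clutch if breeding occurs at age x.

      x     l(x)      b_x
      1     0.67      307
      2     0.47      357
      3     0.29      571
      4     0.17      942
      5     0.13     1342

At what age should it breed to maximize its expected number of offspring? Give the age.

1

Expected offspring if breeding at age x = l(x) × b_x:
  age 1: 0.67 × 307 = 205.690
  age 2: 0.47 × 357 = 167.790
  age 3: 0.29 × 571 = 165.590
  age 4: 0.17 × 942 = 160.140
  age 5: 0.13 × 1342 = 174.460
Maximum at age 1 (205.690).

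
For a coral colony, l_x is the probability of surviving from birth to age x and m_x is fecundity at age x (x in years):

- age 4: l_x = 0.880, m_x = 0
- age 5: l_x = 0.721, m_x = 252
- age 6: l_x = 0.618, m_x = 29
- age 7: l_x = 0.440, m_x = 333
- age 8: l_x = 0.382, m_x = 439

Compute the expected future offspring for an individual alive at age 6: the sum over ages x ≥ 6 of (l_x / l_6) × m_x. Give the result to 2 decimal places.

537.44

l_6 = 0.618. Conditional survival from age 6 to x is l_x / l_6.
  x=6: (0.618/0.618) × 29 = 29.0000
  x=7: (0.440/0.618) × 333 = 237.0874
  x=8: (0.382/0.618) × 439 = 271.3560
Sum = 29.0000 + 237.0874 + 271.3560 = 537.4434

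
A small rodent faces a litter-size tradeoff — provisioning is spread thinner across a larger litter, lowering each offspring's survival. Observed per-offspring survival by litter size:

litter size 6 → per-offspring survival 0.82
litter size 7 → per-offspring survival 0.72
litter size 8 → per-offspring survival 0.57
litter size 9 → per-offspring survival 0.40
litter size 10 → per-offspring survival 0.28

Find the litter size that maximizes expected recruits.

7

Expected recruits = c × s(c):
  c=6: 6 × 0.82 = 4.920
  c=7: 7 × 0.72 = 5.040
  c=8: 8 × 0.57 = 4.560
  c=9: 9 × 0.40 = 3.600
  c=10: 10 × 0.28 = 2.800
Maximum at c = 7 (5.040 recruits).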